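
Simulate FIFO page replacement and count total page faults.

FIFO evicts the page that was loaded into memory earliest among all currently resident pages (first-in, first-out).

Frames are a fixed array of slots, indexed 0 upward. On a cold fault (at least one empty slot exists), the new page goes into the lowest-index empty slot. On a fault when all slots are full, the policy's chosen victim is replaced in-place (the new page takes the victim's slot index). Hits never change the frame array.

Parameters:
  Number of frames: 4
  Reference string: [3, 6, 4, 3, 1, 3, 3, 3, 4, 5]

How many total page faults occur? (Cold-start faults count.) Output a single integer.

Answer: 5

Derivation:
Step 0: ref 3 → FAULT, frames=[3,-,-,-]
Step 1: ref 6 → FAULT, frames=[3,6,-,-]
Step 2: ref 4 → FAULT, frames=[3,6,4,-]
Step 3: ref 3 → HIT, frames=[3,6,4,-]
Step 4: ref 1 → FAULT, frames=[3,6,4,1]
Step 5: ref 3 → HIT, frames=[3,6,4,1]
Step 6: ref 3 → HIT, frames=[3,6,4,1]
Step 7: ref 3 → HIT, frames=[3,6,4,1]
Step 8: ref 4 → HIT, frames=[3,6,4,1]
Step 9: ref 5 → FAULT (evict 3), frames=[5,6,4,1]
Total faults: 5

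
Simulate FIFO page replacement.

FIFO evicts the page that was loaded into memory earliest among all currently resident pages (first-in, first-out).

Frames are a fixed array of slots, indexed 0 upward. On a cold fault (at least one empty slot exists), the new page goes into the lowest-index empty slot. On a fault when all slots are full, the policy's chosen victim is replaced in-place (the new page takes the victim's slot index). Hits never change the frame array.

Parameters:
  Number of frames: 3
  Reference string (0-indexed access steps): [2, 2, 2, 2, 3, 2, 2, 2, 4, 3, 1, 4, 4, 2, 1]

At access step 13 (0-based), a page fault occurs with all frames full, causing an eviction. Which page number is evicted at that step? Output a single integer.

Step 0: ref 2 -> FAULT, frames=[2,-,-]
Step 1: ref 2 -> HIT, frames=[2,-,-]
Step 2: ref 2 -> HIT, frames=[2,-,-]
Step 3: ref 2 -> HIT, frames=[2,-,-]
Step 4: ref 3 -> FAULT, frames=[2,3,-]
Step 5: ref 2 -> HIT, frames=[2,3,-]
Step 6: ref 2 -> HIT, frames=[2,3,-]
Step 7: ref 2 -> HIT, frames=[2,3,-]
Step 8: ref 4 -> FAULT, frames=[2,3,4]
Step 9: ref 3 -> HIT, frames=[2,3,4]
Step 10: ref 1 -> FAULT, evict 2, frames=[1,3,4]
Step 11: ref 4 -> HIT, frames=[1,3,4]
Step 12: ref 4 -> HIT, frames=[1,3,4]
Step 13: ref 2 -> FAULT, evict 3, frames=[1,2,4]
At step 13: evicted page 3

Answer: 3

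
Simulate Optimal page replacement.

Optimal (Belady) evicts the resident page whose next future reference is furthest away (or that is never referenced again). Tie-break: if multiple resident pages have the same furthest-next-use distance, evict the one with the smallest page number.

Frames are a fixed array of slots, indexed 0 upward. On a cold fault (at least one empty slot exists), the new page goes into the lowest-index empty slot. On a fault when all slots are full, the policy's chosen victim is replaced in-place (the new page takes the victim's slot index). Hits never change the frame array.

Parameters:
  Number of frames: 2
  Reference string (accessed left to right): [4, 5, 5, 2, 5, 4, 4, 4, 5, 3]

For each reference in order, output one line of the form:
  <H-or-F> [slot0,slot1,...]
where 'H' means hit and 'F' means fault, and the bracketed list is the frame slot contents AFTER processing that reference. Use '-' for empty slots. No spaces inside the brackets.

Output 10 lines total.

F [4,-]
F [4,5]
H [4,5]
F [2,5]
H [2,5]
F [4,5]
H [4,5]
H [4,5]
H [4,5]
F [3,5]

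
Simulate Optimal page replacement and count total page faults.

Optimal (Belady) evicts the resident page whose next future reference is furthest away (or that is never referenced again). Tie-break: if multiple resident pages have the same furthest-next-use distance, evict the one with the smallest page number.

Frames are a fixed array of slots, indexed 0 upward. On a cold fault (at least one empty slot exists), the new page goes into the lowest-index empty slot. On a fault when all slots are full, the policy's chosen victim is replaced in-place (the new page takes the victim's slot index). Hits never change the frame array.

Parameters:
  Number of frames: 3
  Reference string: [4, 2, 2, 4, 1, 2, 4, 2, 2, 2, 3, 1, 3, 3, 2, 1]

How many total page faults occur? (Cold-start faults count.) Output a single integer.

Step 0: ref 4 → FAULT, frames=[4,-,-]
Step 1: ref 2 → FAULT, frames=[4,2,-]
Step 2: ref 2 → HIT, frames=[4,2,-]
Step 3: ref 4 → HIT, frames=[4,2,-]
Step 4: ref 1 → FAULT, frames=[4,2,1]
Step 5: ref 2 → HIT, frames=[4,2,1]
Step 6: ref 4 → HIT, frames=[4,2,1]
Step 7: ref 2 → HIT, frames=[4,2,1]
Step 8: ref 2 → HIT, frames=[4,2,1]
Step 9: ref 2 → HIT, frames=[4,2,1]
Step 10: ref 3 → FAULT (evict 4), frames=[3,2,1]
Step 11: ref 1 → HIT, frames=[3,2,1]
Step 12: ref 3 → HIT, frames=[3,2,1]
Step 13: ref 3 → HIT, frames=[3,2,1]
Step 14: ref 2 → HIT, frames=[3,2,1]
Step 15: ref 1 → HIT, frames=[3,2,1]
Total faults: 4

Answer: 4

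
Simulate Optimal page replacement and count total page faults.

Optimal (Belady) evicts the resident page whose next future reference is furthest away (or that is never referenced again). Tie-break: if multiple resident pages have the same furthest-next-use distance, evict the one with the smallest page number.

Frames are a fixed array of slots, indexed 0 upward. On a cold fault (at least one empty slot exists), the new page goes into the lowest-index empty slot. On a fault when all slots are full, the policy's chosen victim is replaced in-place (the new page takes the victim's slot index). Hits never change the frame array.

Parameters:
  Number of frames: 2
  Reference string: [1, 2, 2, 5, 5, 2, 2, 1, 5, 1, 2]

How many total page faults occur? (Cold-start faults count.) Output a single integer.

Answer: 5

Derivation:
Step 0: ref 1 → FAULT, frames=[1,-]
Step 1: ref 2 → FAULT, frames=[1,2]
Step 2: ref 2 → HIT, frames=[1,2]
Step 3: ref 5 → FAULT (evict 1), frames=[5,2]
Step 4: ref 5 → HIT, frames=[5,2]
Step 5: ref 2 → HIT, frames=[5,2]
Step 6: ref 2 → HIT, frames=[5,2]
Step 7: ref 1 → FAULT (evict 2), frames=[5,1]
Step 8: ref 5 → HIT, frames=[5,1]
Step 9: ref 1 → HIT, frames=[5,1]
Step 10: ref 2 → FAULT (evict 1), frames=[5,2]
Total faults: 5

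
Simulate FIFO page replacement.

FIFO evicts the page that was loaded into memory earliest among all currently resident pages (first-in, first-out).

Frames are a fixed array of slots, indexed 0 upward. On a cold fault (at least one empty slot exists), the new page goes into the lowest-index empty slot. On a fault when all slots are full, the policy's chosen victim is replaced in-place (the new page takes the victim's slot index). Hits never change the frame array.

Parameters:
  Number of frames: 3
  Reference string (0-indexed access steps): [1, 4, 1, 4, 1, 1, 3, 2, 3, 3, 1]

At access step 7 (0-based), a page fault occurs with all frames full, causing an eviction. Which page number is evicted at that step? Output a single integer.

Answer: 1

Derivation:
Step 0: ref 1 -> FAULT, frames=[1,-,-]
Step 1: ref 4 -> FAULT, frames=[1,4,-]
Step 2: ref 1 -> HIT, frames=[1,4,-]
Step 3: ref 4 -> HIT, frames=[1,4,-]
Step 4: ref 1 -> HIT, frames=[1,4,-]
Step 5: ref 1 -> HIT, frames=[1,4,-]
Step 6: ref 3 -> FAULT, frames=[1,4,3]
Step 7: ref 2 -> FAULT, evict 1, frames=[2,4,3]
At step 7: evicted page 1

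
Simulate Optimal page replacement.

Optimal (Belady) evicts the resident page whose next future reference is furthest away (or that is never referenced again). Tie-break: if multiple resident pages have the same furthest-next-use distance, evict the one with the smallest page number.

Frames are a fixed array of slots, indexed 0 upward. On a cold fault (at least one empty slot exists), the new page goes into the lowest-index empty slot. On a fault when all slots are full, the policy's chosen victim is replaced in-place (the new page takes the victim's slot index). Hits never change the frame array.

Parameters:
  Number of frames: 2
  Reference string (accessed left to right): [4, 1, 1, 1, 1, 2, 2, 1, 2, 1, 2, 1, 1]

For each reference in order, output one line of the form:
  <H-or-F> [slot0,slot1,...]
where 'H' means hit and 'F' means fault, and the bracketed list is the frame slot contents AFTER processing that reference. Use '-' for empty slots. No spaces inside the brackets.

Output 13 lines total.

F [4,-]
F [4,1]
H [4,1]
H [4,1]
H [4,1]
F [2,1]
H [2,1]
H [2,1]
H [2,1]
H [2,1]
H [2,1]
H [2,1]
H [2,1]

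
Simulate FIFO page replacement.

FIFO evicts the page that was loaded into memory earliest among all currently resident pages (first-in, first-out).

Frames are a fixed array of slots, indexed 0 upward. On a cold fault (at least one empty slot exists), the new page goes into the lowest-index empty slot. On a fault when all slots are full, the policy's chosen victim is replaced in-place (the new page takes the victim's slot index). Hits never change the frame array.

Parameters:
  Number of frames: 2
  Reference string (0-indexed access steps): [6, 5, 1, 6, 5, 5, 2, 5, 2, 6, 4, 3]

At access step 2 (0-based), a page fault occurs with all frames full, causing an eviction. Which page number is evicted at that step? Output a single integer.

Step 0: ref 6 -> FAULT, frames=[6,-]
Step 1: ref 5 -> FAULT, frames=[6,5]
Step 2: ref 1 -> FAULT, evict 6, frames=[1,5]
At step 2: evicted page 6

Answer: 6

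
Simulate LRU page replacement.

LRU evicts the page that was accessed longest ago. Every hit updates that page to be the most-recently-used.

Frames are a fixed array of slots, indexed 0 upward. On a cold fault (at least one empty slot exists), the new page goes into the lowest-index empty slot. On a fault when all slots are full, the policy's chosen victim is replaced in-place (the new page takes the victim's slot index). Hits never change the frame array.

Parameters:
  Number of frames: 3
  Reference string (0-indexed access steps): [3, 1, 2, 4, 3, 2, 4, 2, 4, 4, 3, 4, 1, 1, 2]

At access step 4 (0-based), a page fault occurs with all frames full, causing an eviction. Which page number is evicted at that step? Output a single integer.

Answer: 1

Derivation:
Step 0: ref 3 -> FAULT, frames=[3,-,-]
Step 1: ref 1 -> FAULT, frames=[3,1,-]
Step 2: ref 2 -> FAULT, frames=[3,1,2]
Step 3: ref 4 -> FAULT, evict 3, frames=[4,1,2]
Step 4: ref 3 -> FAULT, evict 1, frames=[4,3,2]
At step 4: evicted page 1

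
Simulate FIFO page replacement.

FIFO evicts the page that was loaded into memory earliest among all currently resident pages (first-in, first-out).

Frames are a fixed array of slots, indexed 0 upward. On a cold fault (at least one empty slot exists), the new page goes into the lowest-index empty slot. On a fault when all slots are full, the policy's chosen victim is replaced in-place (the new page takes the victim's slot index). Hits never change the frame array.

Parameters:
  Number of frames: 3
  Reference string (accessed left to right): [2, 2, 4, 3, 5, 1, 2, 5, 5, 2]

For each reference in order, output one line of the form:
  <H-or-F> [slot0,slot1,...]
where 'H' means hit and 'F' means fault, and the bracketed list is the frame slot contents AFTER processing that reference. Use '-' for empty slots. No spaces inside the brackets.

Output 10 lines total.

F [2,-,-]
H [2,-,-]
F [2,4,-]
F [2,4,3]
F [5,4,3]
F [5,1,3]
F [5,1,2]
H [5,1,2]
H [5,1,2]
H [5,1,2]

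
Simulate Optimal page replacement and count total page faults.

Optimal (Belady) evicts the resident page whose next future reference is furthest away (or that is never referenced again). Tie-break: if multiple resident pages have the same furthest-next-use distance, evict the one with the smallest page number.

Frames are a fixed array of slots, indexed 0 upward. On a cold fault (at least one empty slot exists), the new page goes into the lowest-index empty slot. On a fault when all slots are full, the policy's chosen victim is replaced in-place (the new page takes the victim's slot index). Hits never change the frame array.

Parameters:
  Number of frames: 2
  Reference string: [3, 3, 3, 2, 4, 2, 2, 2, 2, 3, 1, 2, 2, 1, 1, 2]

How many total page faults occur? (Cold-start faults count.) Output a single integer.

Answer: 5

Derivation:
Step 0: ref 3 → FAULT, frames=[3,-]
Step 1: ref 3 → HIT, frames=[3,-]
Step 2: ref 3 → HIT, frames=[3,-]
Step 3: ref 2 → FAULT, frames=[3,2]
Step 4: ref 4 → FAULT (evict 3), frames=[4,2]
Step 5: ref 2 → HIT, frames=[4,2]
Step 6: ref 2 → HIT, frames=[4,2]
Step 7: ref 2 → HIT, frames=[4,2]
Step 8: ref 2 → HIT, frames=[4,2]
Step 9: ref 3 → FAULT (evict 4), frames=[3,2]
Step 10: ref 1 → FAULT (evict 3), frames=[1,2]
Step 11: ref 2 → HIT, frames=[1,2]
Step 12: ref 2 → HIT, frames=[1,2]
Step 13: ref 1 → HIT, frames=[1,2]
Step 14: ref 1 → HIT, frames=[1,2]
Step 15: ref 2 → HIT, frames=[1,2]
Total faults: 5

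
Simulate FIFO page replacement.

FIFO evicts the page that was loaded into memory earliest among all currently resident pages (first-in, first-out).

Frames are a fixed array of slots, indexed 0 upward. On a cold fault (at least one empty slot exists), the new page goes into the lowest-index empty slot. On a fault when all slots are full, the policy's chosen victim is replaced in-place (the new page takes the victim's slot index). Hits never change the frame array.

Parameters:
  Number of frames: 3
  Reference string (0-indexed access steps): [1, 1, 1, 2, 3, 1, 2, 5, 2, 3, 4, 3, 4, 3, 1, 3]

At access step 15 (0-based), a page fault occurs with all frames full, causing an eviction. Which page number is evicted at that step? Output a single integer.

Step 0: ref 1 -> FAULT, frames=[1,-,-]
Step 1: ref 1 -> HIT, frames=[1,-,-]
Step 2: ref 1 -> HIT, frames=[1,-,-]
Step 3: ref 2 -> FAULT, frames=[1,2,-]
Step 4: ref 3 -> FAULT, frames=[1,2,3]
Step 5: ref 1 -> HIT, frames=[1,2,3]
Step 6: ref 2 -> HIT, frames=[1,2,3]
Step 7: ref 5 -> FAULT, evict 1, frames=[5,2,3]
Step 8: ref 2 -> HIT, frames=[5,2,3]
Step 9: ref 3 -> HIT, frames=[5,2,3]
Step 10: ref 4 -> FAULT, evict 2, frames=[5,4,3]
Step 11: ref 3 -> HIT, frames=[5,4,3]
Step 12: ref 4 -> HIT, frames=[5,4,3]
Step 13: ref 3 -> HIT, frames=[5,4,3]
Step 14: ref 1 -> FAULT, evict 3, frames=[5,4,1]
Step 15: ref 3 -> FAULT, evict 5, frames=[3,4,1]
At step 15: evicted page 5

Answer: 5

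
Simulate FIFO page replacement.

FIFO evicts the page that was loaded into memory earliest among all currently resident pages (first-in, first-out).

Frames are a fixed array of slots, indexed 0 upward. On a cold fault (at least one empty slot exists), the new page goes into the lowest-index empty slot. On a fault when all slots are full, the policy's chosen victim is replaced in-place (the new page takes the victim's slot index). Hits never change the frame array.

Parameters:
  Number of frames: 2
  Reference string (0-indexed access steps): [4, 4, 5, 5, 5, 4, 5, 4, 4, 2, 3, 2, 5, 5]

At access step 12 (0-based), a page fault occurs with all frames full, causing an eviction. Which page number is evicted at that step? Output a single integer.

Answer: 2

Derivation:
Step 0: ref 4 -> FAULT, frames=[4,-]
Step 1: ref 4 -> HIT, frames=[4,-]
Step 2: ref 5 -> FAULT, frames=[4,5]
Step 3: ref 5 -> HIT, frames=[4,5]
Step 4: ref 5 -> HIT, frames=[4,5]
Step 5: ref 4 -> HIT, frames=[4,5]
Step 6: ref 5 -> HIT, frames=[4,5]
Step 7: ref 4 -> HIT, frames=[4,5]
Step 8: ref 4 -> HIT, frames=[4,5]
Step 9: ref 2 -> FAULT, evict 4, frames=[2,5]
Step 10: ref 3 -> FAULT, evict 5, frames=[2,3]
Step 11: ref 2 -> HIT, frames=[2,3]
Step 12: ref 5 -> FAULT, evict 2, frames=[5,3]
At step 12: evicted page 2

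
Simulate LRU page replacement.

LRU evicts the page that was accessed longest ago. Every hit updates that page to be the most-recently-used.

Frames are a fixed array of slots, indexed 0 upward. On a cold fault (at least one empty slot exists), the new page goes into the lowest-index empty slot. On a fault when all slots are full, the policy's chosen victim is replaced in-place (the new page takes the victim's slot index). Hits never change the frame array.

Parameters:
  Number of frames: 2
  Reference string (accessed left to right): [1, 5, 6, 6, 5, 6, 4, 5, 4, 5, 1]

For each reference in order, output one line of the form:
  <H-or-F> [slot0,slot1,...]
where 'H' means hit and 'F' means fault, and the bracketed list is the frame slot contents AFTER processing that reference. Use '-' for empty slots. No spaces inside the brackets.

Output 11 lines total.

F [1,-]
F [1,5]
F [6,5]
H [6,5]
H [6,5]
H [6,5]
F [6,4]
F [5,4]
H [5,4]
H [5,4]
F [5,1]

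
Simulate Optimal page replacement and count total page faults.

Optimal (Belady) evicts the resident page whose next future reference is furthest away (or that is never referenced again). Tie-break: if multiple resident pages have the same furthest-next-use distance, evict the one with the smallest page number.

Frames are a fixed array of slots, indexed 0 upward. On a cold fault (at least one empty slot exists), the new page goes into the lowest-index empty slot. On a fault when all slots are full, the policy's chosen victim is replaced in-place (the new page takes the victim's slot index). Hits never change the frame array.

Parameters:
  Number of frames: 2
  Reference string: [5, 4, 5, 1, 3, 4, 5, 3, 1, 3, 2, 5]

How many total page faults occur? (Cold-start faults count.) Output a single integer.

Answer: 8

Derivation:
Step 0: ref 5 → FAULT, frames=[5,-]
Step 1: ref 4 → FAULT, frames=[5,4]
Step 2: ref 5 → HIT, frames=[5,4]
Step 3: ref 1 → FAULT (evict 5), frames=[1,4]
Step 4: ref 3 → FAULT (evict 1), frames=[3,4]
Step 5: ref 4 → HIT, frames=[3,4]
Step 6: ref 5 → FAULT (evict 4), frames=[3,5]
Step 7: ref 3 → HIT, frames=[3,5]
Step 8: ref 1 → FAULT (evict 5), frames=[3,1]
Step 9: ref 3 → HIT, frames=[3,1]
Step 10: ref 2 → FAULT (evict 1), frames=[3,2]
Step 11: ref 5 → FAULT (evict 2), frames=[3,5]
Total faults: 8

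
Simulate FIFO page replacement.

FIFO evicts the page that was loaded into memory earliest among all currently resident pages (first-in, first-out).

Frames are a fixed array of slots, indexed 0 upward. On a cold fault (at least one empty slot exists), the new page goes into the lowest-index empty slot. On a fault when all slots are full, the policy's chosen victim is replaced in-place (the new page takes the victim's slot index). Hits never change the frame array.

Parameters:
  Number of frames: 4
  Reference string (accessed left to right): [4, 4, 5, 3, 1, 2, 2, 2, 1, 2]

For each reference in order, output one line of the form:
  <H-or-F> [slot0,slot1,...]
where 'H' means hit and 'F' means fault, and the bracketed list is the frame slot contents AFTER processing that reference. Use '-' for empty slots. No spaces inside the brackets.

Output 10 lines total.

F [4,-,-,-]
H [4,-,-,-]
F [4,5,-,-]
F [4,5,3,-]
F [4,5,3,1]
F [2,5,3,1]
H [2,5,3,1]
H [2,5,3,1]
H [2,5,3,1]
H [2,5,3,1]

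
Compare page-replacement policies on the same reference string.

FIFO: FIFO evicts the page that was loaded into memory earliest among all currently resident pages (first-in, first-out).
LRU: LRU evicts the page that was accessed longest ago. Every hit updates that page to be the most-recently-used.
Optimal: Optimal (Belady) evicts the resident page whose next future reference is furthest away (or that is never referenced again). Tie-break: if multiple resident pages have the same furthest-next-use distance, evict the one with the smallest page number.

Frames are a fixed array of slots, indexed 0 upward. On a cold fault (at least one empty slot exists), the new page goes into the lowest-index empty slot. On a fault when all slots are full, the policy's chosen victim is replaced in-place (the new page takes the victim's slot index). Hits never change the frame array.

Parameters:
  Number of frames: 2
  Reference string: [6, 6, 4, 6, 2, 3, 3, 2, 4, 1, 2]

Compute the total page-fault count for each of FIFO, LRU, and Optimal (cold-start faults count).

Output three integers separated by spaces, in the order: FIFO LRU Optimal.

--- FIFO ---
  step 0: ref 6 -> FAULT, frames=[6,-] (faults so far: 1)
  step 1: ref 6 -> HIT, frames=[6,-] (faults so far: 1)
  step 2: ref 4 -> FAULT, frames=[6,4] (faults so far: 2)
  step 3: ref 6 -> HIT, frames=[6,4] (faults so far: 2)
  step 4: ref 2 -> FAULT, evict 6, frames=[2,4] (faults so far: 3)
  step 5: ref 3 -> FAULT, evict 4, frames=[2,3] (faults so far: 4)
  step 6: ref 3 -> HIT, frames=[2,3] (faults so far: 4)
  step 7: ref 2 -> HIT, frames=[2,3] (faults so far: 4)
  step 8: ref 4 -> FAULT, evict 2, frames=[4,3] (faults so far: 5)
  step 9: ref 1 -> FAULT, evict 3, frames=[4,1] (faults so far: 6)
  step 10: ref 2 -> FAULT, evict 4, frames=[2,1] (faults so far: 7)
  FIFO total faults: 7
--- LRU ---
  step 0: ref 6 -> FAULT, frames=[6,-] (faults so far: 1)
  step 1: ref 6 -> HIT, frames=[6,-] (faults so far: 1)
  step 2: ref 4 -> FAULT, frames=[6,4] (faults so far: 2)
  step 3: ref 6 -> HIT, frames=[6,4] (faults so far: 2)
  step 4: ref 2 -> FAULT, evict 4, frames=[6,2] (faults so far: 3)
  step 5: ref 3 -> FAULT, evict 6, frames=[3,2] (faults so far: 4)
  step 6: ref 3 -> HIT, frames=[3,2] (faults so far: 4)
  step 7: ref 2 -> HIT, frames=[3,2] (faults so far: 4)
  step 8: ref 4 -> FAULT, evict 3, frames=[4,2] (faults so far: 5)
  step 9: ref 1 -> FAULT, evict 2, frames=[4,1] (faults so far: 6)
  step 10: ref 2 -> FAULT, evict 4, frames=[2,1] (faults so far: 7)
  LRU total faults: 7
--- Optimal ---
  step 0: ref 6 -> FAULT, frames=[6,-] (faults so far: 1)
  step 1: ref 6 -> HIT, frames=[6,-] (faults so far: 1)
  step 2: ref 4 -> FAULT, frames=[6,4] (faults so far: 2)
  step 3: ref 6 -> HIT, frames=[6,4] (faults so far: 2)
  step 4: ref 2 -> FAULT, evict 6, frames=[2,4] (faults so far: 3)
  step 5: ref 3 -> FAULT, evict 4, frames=[2,3] (faults so far: 4)
  step 6: ref 3 -> HIT, frames=[2,3] (faults so far: 4)
  step 7: ref 2 -> HIT, frames=[2,3] (faults so far: 4)
  step 8: ref 4 -> FAULT, evict 3, frames=[2,4] (faults so far: 5)
  step 9: ref 1 -> FAULT, evict 4, frames=[2,1] (faults so far: 6)
  step 10: ref 2 -> HIT, frames=[2,1] (faults so far: 6)
  Optimal total faults: 6

Answer: 7 7 6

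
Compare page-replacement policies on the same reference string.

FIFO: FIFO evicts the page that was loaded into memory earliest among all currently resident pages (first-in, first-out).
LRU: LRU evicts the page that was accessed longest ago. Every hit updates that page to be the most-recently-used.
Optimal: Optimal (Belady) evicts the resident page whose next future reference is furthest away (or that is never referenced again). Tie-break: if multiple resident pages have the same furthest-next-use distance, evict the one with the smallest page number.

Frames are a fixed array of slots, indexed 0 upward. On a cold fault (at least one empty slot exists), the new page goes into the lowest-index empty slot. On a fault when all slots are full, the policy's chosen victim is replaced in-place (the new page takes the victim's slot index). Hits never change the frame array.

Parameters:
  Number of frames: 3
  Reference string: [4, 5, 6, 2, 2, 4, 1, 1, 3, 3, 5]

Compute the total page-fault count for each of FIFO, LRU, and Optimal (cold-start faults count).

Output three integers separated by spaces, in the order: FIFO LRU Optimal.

Answer: 8 8 6

Derivation:
--- FIFO ---
  step 0: ref 4 -> FAULT, frames=[4,-,-] (faults so far: 1)
  step 1: ref 5 -> FAULT, frames=[4,5,-] (faults so far: 2)
  step 2: ref 6 -> FAULT, frames=[4,5,6] (faults so far: 3)
  step 3: ref 2 -> FAULT, evict 4, frames=[2,5,6] (faults so far: 4)
  step 4: ref 2 -> HIT, frames=[2,5,6] (faults so far: 4)
  step 5: ref 4 -> FAULT, evict 5, frames=[2,4,6] (faults so far: 5)
  step 6: ref 1 -> FAULT, evict 6, frames=[2,4,1] (faults so far: 6)
  step 7: ref 1 -> HIT, frames=[2,4,1] (faults so far: 6)
  step 8: ref 3 -> FAULT, evict 2, frames=[3,4,1] (faults so far: 7)
  step 9: ref 3 -> HIT, frames=[3,4,1] (faults so far: 7)
  step 10: ref 5 -> FAULT, evict 4, frames=[3,5,1] (faults so far: 8)
  FIFO total faults: 8
--- LRU ---
  step 0: ref 4 -> FAULT, frames=[4,-,-] (faults so far: 1)
  step 1: ref 5 -> FAULT, frames=[4,5,-] (faults so far: 2)
  step 2: ref 6 -> FAULT, frames=[4,5,6] (faults so far: 3)
  step 3: ref 2 -> FAULT, evict 4, frames=[2,5,6] (faults so far: 4)
  step 4: ref 2 -> HIT, frames=[2,5,6] (faults so far: 4)
  step 5: ref 4 -> FAULT, evict 5, frames=[2,4,6] (faults so far: 5)
  step 6: ref 1 -> FAULT, evict 6, frames=[2,4,1] (faults so far: 6)
  step 7: ref 1 -> HIT, frames=[2,4,1] (faults so far: 6)
  step 8: ref 3 -> FAULT, evict 2, frames=[3,4,1] (faults so far: 7)
  step 9: ref 3 -> HIT, frames=[3,4,1] (faults so far: 7)
  step 10: ref 5 -> FAULT, evict 4, frames=[3,5,1] (faults so far: 8)
  LRU total faults: 8
--- Optimal ---
  step 0: ref 4 -> FAULT, frames=[4,-,-] (faults so far: 1)
  step 1: ref 5 -> FAULT, frames=[4,5,-] (faults so far: 2)
  step 2: ref 6 -> FAULT, frames=[4,5,6] (faults so far: 3)
  step 3: ref 2 -> FAULT, evict 6, frames=[4,5,2] (faults so far: 4)
  step 4: ref 2 -> HIT, frames=[4,5,2] (faults so far: 4)
  step 5: ref 4 -> HIT, frames=[4,5,2] (faults so far: 4)
  step 6: ref 1 -> FAULT, evict 2, frames=[4,5,1] (faults so far: 5)
  step 7: ref 1 -> HIT, frames=[4,5,1] (faults so far: 5)
  step 8: ref 3 -> FAULT, evict 1, frames=[4,5,3] (faults so far: 6)
  step 9: ref 3 -> HIT, frames=[4,5,3] (faults so far: 6)
  step 10: ref 5 -> HIT, frames=[4,5,3] (faults so far: 6)
  Optimal total faults: 6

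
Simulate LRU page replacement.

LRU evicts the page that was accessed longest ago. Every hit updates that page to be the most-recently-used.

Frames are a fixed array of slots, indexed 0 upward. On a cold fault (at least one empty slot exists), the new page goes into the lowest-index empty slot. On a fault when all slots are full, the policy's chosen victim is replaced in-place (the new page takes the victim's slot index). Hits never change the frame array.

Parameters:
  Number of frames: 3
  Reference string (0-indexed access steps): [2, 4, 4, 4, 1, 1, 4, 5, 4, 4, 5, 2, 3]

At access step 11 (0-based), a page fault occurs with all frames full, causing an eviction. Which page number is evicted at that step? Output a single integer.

Answer: 1

Derivation:
Step 0: ref 2 -> FAULT, frames=[2,-,-]
Step 1: ref 4 -> FAULT, frames=[2,4,-]
Step 2: ref 4 -> HIT, frames=[2,4,-]
Step 3: ref 4 -> HIT, frames=[2,4,-]
Step 4: ref 1 -> FAULT, frames=[2,4,1]
Step 5: ref 1 -> HIT, frames=[2,4,1]
Step 6: ref 4 -> HIT, frames=[2,4,1]
Step 7: ref 5 -> FAULT, evict 2, frames=[5,4,1]
Step 8: ref 4 -> HIT, frames=[5,4,1]
Step 9: ref 4 -> HIT, frames=[5,4,1]
Step 10: ref 5 -> HIT, frames=[5,4,1]
Step 11: ref 2 -> FAULT, evict 1, frames=[5,4,2]
At step 11: evicted page 1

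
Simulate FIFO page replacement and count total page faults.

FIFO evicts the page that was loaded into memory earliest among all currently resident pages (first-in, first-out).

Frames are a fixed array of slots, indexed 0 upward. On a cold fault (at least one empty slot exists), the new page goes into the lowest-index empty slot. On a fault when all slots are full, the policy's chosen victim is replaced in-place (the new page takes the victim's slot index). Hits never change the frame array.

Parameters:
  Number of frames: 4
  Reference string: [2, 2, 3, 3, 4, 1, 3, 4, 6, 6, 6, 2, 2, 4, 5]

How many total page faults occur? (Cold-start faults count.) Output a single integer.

Step 0: ref 2 → FAULT, frames=[2,-,-,-]
Step 1: ref 2 → HIT, frames=[2,-,-,-]
Step 2: ref 3 → FAULT, frames=[2,3,-,-]
Step 3: ref 3 → HIT, frames=[2,3,-,-]
Step 4: ref 4 → FAULT, frames=[2,3,4,-]
Step 5: ref 1 → FAULT, frames=[2,3,4,1]
Step 6: ref 3 → HIT, frames=[2,3,4,1]
Step 7: ref 4 → HIT, frames=[2,3,4,1]
Step 8: ref 6 → FAULT (evict 2), frames=[6,3,4,1]
Step 9: ref 6 → HIT, frames=[6,3,4,1]
Step 10: ref 6 → HIT, frames=[6,3,4,1]
Step 11: ref 2 → FAULT (evict 3), frames=[6,2,4,1]
Step 12: ref 2 → HIT, frames=[6,2,4,1]
Step 13: ref 4 → HIT, frames=[6,2,4,1]
Step 14: ref 5 → FAULT (evict 4), frames=[6,2,5,1]
Total faults: 7

Answer: 7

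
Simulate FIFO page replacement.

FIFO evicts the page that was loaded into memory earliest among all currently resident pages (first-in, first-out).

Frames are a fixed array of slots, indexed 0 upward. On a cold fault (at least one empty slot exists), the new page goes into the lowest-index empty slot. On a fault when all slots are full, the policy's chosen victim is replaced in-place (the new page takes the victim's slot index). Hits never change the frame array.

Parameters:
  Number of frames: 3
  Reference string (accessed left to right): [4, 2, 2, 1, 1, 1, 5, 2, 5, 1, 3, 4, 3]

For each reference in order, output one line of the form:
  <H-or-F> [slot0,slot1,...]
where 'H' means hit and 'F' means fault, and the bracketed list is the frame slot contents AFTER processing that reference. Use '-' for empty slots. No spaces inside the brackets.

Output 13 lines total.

F [4,-,-]
F [4,2,-]
H [4,2,-]
F [4,2,1]
H [4,2,1]
H [4,2,1]
F [5,2,1]
H [5,2,1]
H [5,2,1]
H [5,2,1]
F [5,3,1]
F [5,3,4]
H [5,3,4]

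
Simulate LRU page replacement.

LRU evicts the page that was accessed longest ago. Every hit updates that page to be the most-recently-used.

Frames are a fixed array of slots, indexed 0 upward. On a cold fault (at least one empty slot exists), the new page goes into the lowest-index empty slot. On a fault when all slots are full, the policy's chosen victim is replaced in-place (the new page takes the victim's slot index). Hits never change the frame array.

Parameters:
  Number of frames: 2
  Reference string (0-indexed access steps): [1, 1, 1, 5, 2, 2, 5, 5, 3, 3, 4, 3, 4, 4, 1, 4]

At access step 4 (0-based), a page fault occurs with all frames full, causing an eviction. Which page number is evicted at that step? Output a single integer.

Answer: 1

Derivation:
Step 0: ref 1 -> FAULT, frames=[1,-]
Step 1: ref 1 -> HIT, frames=[1,-]
Step 2: ref 1 -> HIT, frames=[1,-]
Step 3: ref 5 -> FAULT, frames=[1,5]
Step 4: ref 2 -> FAULT, evict 1, frames=[2,5]
At step 4: evicted page 1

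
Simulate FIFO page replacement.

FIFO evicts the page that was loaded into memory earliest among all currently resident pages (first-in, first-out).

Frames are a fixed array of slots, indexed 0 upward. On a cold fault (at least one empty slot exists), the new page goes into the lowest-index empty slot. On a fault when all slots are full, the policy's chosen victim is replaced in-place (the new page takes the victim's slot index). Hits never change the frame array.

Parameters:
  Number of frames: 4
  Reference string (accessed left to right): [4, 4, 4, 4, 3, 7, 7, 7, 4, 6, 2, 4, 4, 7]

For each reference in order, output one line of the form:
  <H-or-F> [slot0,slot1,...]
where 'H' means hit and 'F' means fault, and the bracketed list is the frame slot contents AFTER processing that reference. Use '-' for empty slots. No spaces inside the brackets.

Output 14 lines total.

F [4,-,-,-]
H [4,-,-,-]
H [4,-,-,-]
H [4,-,-,-]
F [4,3,-,-]
F [4,3,7,-]
H [4,3,7,-]
H [4,3,7,-]
H [4,3,7,-]
F [4,3,7,6]
F [2,3,7,6]
F [2,4,7,6]
H [2,4,7,6]
H [2,4,7,6]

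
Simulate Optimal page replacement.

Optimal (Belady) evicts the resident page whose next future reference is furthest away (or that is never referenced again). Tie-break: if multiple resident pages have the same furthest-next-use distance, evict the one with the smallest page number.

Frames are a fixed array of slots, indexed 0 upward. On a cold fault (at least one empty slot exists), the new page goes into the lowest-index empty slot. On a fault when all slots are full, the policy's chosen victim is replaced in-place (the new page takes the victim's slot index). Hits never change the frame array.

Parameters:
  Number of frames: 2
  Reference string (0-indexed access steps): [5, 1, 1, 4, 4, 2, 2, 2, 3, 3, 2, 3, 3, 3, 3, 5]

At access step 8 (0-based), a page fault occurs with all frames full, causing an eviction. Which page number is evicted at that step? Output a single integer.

Answer: 5

Derivation:
Step 0: ref 5 -> FAULT, frames=[5,-]
Step 1: ref 1 -> FAULT, frames=[5,1]
Step 2: ref 1 -> HIT, frames=[5,1]
Step 3: ref 4 -> FAULT, evict 1, frames=[5,4]
Step 4: ref 4 -> HIT, frames=[5,4]
Step 5: ref 2 -> FAULT, evict 4, frames=[5,2]
Step 6: ref 2 -> HIT, frames=[5,2]
Step 7: ref 2 -> HIT, frames=[5,2]
Step 8: ref 3 -> FAULT, evict 5, frames=[3,2]
At step 8: evicted page 5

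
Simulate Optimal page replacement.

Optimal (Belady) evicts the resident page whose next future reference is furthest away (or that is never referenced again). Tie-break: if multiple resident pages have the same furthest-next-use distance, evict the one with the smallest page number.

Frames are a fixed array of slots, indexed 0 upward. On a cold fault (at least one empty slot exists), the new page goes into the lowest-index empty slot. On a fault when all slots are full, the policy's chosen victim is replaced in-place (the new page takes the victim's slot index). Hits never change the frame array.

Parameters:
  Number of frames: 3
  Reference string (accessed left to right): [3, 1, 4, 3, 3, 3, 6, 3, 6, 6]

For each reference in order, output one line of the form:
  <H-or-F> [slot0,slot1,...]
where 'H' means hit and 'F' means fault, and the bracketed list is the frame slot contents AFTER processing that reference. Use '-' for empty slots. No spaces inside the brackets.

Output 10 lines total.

F [3,-,-]
F [3,1,-]
F [3,1,4]
H [3,1,4]
H [3,1,4]
H [3,1,4]
F [3,6,4]
H [3,6,4]
H [3,6,4]
H [3,6,4]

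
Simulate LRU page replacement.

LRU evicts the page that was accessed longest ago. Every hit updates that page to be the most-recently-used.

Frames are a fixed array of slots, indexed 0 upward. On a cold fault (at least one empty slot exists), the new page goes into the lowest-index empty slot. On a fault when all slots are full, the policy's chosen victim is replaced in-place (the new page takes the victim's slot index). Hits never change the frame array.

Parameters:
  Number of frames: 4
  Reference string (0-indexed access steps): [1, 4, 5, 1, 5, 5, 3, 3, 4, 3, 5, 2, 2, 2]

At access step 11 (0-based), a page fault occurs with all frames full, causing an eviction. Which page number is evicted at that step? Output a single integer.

Step 0: ref 1 -> FAULT, frames=[1,-,-,-]
Step 1: ref 4 -> FAULT, frames=[1,4,-,-]
Step 2: ref 5 -> FAULT, frames=[1,4,5,-]
Step 3: ref 1 -> HIT, frames=[1,4,5,-]
Step 4: ref 5 -> HIT, frames=[1,4,5,-]
Step 5: ref 5 -> HIT, frames=[1,4,5,-]
Step 6: ref 3 -> FAULT, frames=[1,4,5,3]
Step 7: ref 3 -> HIT, frames=[1,4,5,3]
Step 8: ref 4 -> HIT, frames=[1,4,5,3]
Step 9: ref 3 -> HIT, frames=[1,4,5,3]
Step 10: ref 5 -> HIT, frames=[1,4,5,3]
Step 11: ref 2 -> FAULT, evict 1, frames=[2,4,5,3]
At step 11: evicted page 1

Answer: 1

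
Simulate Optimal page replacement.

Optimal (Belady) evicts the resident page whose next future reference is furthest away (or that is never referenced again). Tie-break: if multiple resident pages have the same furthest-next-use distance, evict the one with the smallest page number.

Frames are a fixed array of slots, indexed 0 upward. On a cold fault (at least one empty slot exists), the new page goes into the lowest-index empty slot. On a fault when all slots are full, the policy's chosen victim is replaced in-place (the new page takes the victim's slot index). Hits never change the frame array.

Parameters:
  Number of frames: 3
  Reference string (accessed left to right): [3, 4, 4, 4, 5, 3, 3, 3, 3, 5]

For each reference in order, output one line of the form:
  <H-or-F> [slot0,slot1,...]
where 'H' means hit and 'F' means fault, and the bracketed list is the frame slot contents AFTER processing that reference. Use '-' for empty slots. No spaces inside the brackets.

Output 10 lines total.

F [3,-,-]
F [3,4,-]
H [3,4,-]
H [3,4,-]
F [3,4,5]
H [3,4,5]
H [3,4,5]
H [3,4,5]
H [3,4,5]
H [3,4,5]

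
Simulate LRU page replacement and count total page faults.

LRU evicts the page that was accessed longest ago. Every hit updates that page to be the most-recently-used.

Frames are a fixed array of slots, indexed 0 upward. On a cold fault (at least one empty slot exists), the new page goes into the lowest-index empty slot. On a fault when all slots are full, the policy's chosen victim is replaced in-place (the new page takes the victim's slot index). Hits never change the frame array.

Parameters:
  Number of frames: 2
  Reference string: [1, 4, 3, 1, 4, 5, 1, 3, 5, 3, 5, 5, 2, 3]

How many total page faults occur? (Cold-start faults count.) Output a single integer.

Step 0: ref 1 → FAULT, frames=[1,-]
Step 1: ref 4 → FAULT, frames=[1,4]
Step 2: ref 3 → FAULT (evict 1), frames=[3,4]
Step 3: ref 1 → FAULT (evict 4), frames=[3,1]
Step 4: ref 4 → FAULT (evict 3), frames=[4,1]
Step 5: ref 5 → FAULT (evict 1), frames=[4,5]
Step 6: ref 1 → FAULT (evict 4), frames=[1,5]
Step 7: ref 3 → FAULT (evict 5), frames=[1,3]
Step 8: ref 5 → FAULT (evict 1), frames=[5,3]
Step 9: ref 3 → HIT, frames=[5,3]
Step 10: ref 5 → HIT, frames=[5,3]
Step 11: ref 5 → HIT, frames=[5,3]
Step 12: ref 2 → FAULT (evict 3), frames=[5,2]
Step 13: ref 3 → FAULT (evict 5), frames=[3,2]
Total faults: 11

Answer: 11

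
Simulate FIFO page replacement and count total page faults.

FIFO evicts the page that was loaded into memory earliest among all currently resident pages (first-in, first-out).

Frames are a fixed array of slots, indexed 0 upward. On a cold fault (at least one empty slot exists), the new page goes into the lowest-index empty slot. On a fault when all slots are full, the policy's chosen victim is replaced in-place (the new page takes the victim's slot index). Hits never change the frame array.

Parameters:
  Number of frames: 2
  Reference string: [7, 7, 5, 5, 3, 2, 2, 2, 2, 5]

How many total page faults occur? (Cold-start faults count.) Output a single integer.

Answer: 5

Derivation:
Step 0: ref 7 → FAULT, frames=[7,-]
Step 1: ref 7 → HIT, frames=[7,-]
Step 2: ref 5 → FAULT, frames=[7,5]
Step 3: ref 5 → HIT, frames=[7,5]
Step 4: ref 3 → FAULT (evict 7), frames=[3,5]
Step 5: ref 2 → FAULT (evict 5), frames=[3,2]
Step 6: ref 2 → HIT, frames=[3,2]
Step 7: ref 2 → HIT, frames=[3,2]
Step 8: ref 2 → HIT, frames=[3,2]
Step 9: ref 5 → FAULT (evict 3), frames=[5,2]
Total faults: 5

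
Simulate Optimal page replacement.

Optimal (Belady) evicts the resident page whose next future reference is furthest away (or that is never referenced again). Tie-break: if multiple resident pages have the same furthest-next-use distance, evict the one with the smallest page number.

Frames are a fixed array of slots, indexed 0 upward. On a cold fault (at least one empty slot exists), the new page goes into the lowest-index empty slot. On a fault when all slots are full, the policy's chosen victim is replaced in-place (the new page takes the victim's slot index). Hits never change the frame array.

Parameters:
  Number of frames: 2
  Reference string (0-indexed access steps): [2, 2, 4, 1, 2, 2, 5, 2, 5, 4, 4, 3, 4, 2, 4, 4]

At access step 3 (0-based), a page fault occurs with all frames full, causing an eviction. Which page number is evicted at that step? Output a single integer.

Answer: 4

Derivation:
Step 0: ref 2 -> FAULT, frames=[2,-]
Step 1: ref 2 -> HIT, frames=[2,-]
Step 2: ref 4 -> FAULT, frames=[2,4]
Step 3: ref 1 -> FAULT, evict 4, frames=[2,1]
At step 3: evicted page 4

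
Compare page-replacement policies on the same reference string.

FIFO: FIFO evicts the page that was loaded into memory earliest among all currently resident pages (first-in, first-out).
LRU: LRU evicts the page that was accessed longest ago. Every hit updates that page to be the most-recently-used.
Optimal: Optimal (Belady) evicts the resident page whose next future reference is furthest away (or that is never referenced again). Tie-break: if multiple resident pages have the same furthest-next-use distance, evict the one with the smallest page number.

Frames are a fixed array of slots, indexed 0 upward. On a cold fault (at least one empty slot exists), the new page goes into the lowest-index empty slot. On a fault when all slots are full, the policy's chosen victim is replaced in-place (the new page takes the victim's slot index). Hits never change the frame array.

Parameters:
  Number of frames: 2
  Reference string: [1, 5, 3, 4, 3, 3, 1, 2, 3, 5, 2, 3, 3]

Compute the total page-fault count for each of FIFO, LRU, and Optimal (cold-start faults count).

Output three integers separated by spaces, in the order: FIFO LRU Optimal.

Answer: 10 10 8

Derivation:
--- FIFO ---
  step 0: ref 1 -> FAULT, frames=[1,-] (faults so far: 1)
  step 1: ref 5 -> FAULT, frames=[1,5] (faults so far: 2)
  step 2: ref 3 -> FAULT, evict 1, frames=[3,5] (faults so far: 3)
  step 3: ref 4 -> FAULT, evict 5, frames=[3,4] (faults so far: 4)
  step 4: ref 3 -> HIT, frames=[3,4] (faults so far: 4)
  step 5: ref 3 -> HIT, frames=[3,4] (faults so far: 4)
  step 6: ref 1 -> FAULT, evict 3, frames=[1,4] (faults so far: 5)
  step 7: ref 2 -> FAULT, evict 4, frames=[1,2] (faults so far: 6)
  step 8: ref 3 -> FAULT, evict 1, frames=[3,2] (faults so far: 7)
  step 9: ref 5 -> FAULT, evict 2, frames=[3,5] (faults so far: 8)
  step 10: ref 2 -> FAULT, evict 3, frames=[2,5] (faults so far: 9)
  step 11: ref 3 -> FAULT, evict 5, frames=[2,3] (faults so far: 10)
  step 12: ref 3 -> HIT, frames=[2,3] (faults so far: 10)
  FIFO total faults: 10
--- LRU ---
  step 0: ref 1 -> FAULT, frames=[1,-] (faults so far: 1)
  step 1: ref 5 -> FAULT, frames=[1,5] (faults so far: 2)
  step 2: ref 3 -> FAULT, evict 1, frames=[3,5] (faults so far: 3)
  step 3: ref 4 -> FAULT, evict 5, frames=[3,4] (faults so far: 4)
  step 4: ref 3 -> HIT, frames=[3,4] (faults so far: 4)
  step 5: ref 3 -> HIT, frames=[3,4] (faults so far: 4)
  step 6: ref 1 -> FAULT, evict 4, frames=[3,1] (faults so far: 5)
  step 7: ref 2 -> FAULT, evict 3, frames=[2,1] (faults so far: 6)
  step 8: ref 3 -> FAULT, evict 1, frames=[2,3] (faults so far: 7)
  step 9: ref 5 -> FAULT, evict 2, frames=[5,3] (faults so far: 8)
  step 10: ref 2 -> FAULT, evict 3, frames=[5,2] (faults so far: 9)
  step 11: ref 3 -> FAULT, evict 5, frames=[3,2] (faults so far: 10)
  step 12: ref 3 -> HIT, frames=[3,2] (faults so far: 10)
  LRU total faults: 10
--- Optimal ---
  step 0: ref 1 -> FAULT, frames=[1,-] (faults so far: 1)
  step 1: ref 5 -> FAULT, frames=[1,5] (faults so far: 2)
  step 2: ref 3 -> FAULT, evict 5, frames=[1,3] (faults so far: 3)
  step 3: ref 4 -> FAULT, evict 1, frames=[4,3] (faults so far: 4)
  step 4: ref 3 -> HIT, frames=[4,3] (faults so far: 4)
  step 5: ref 3 -> HIT, frames=[4,3] (faults so far: 4)
  step 6: ref 1 -> FAULT, evict 4, frames=[1,3] (faults so far: 5)
  step 7: ref 2 -> FAULT, evict 1, frames=[2,3] (faults so far: 6)
  step 8: ref 3 -> HIT, frames=[2,3] (faults so far: 6)
  step 9: ref 5 -> FAULT, evict 3, frames=[2,5] (faults so far: 7)
  step 10: ref 2 -> HIT, frames=[2,5] (faults so far: 7)
  step 11: ref 3 -> FAULT, evict 2, frames=[3,5] (faults so far: 8)
  step 12: ref 3 -> HIT, frames=[3,5] (faults so far: 8)
  Optimal total faults: 8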